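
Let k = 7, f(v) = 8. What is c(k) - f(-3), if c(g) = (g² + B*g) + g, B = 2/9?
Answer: 446/9 ≈ 49.556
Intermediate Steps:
B = 2/9 (B = 2*(⅑) = 2/9 ≈ 0.22222)
c(g) = g² + 11*g/9 (c(g) = (g² + 2*g/9) + g = g² + 11*g/9)
c(k) - f(-3) = (⅑)*7*(11 + 9*7) - 1*8 = (⅑)*7*(11 + 63) - 8 = (⅑)*7*74 - 8 = 518/9 - 8 = 446/9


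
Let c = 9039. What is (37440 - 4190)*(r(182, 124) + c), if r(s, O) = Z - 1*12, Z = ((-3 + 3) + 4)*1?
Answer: 300280750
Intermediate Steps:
Z = 4 (Z = (0 + 4)*1 = 4*1 = 4)
r(s, O) = -8 (r(s, O) = 4 - 1*12 = 4 - 12 = -8)
(37440 - 4190)*(r(182, 124) + c) = (37440 - 4190)*(-8 + 9039) = 33250*9031 = 300280750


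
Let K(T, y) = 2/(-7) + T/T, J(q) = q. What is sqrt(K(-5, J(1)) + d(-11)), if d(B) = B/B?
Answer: 2*sqrt(21)/7 ≈ 1.3093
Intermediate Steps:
d(B) = 1
K(T, y) = 5/7 (K(T, y) = 2*(-1/7) + 1 = -2/7 + 1 = 5/7)
sqrt(K(-5, J(1)) + d(-11)) = sqrt(5/7 + 1) = sqrt(12/7) = 2*sqrt(21)/7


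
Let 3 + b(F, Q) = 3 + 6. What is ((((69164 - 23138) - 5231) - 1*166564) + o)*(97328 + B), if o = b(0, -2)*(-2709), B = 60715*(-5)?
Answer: 29291817681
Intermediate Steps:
B = -303575
b(F, Q) = 6 (b(F, Q) = -3 + (3 + 6) = -3 + 9 = 6)
o = -16254 (o = 6*(-2709) = -16254)
((((69164 - 23138) - 5231) - 1*166564) + o)*(97328 + B) = ((((69164 - 23138) - 5231) - 1*166564) - 16254)*(97328 - 303575) = (((46026 - 5231) - 166564) - 16254)*(-206247) = ((40795 - 166564) - 16254)*(-206247) = (-125769 - 16254)*(-206247) = -142023*(-206247) = 29291817681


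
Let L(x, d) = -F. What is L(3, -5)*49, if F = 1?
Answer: -49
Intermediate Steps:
L(x, d) = -1 (L(x, d) = -1*1 = -1)
L(3, -5)*49 = -1*49 = -49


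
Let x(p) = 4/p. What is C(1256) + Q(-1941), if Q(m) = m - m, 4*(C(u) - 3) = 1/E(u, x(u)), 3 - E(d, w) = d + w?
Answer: 2360501/786886 ≈ 2.9998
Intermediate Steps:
E(d, w) = 3 - d - w (E(d, w) = 3 - (d + w) = 3 + (-d - w) = 3 - d - w)
C(u) = 3 + 1/(4*(3 - u - 4/u))
Q(m) = 0
C(1256) + Q(-1941) = (48 - 1*1256 + 12*1256*(-3 + 1256))/(4*(4 + 1256*(-3 + 1256))) + 0 = (48 - 1256 + 12*1256*1253)/(4*(4 + 1256*1253)) + 0 = (48 - 1256 + 18885216)/(4*(4 + 1573768)) + 0 = (¼)*18884008/1573772 + 0 = (¼)*(1/1573772)*18884008 + 0 = 2360501/786886 + 0 = 2360501/786886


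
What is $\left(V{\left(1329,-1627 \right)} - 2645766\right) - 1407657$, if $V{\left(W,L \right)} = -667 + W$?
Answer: $-4052761$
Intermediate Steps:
$\left(V{\left(1329,-1627 \right)} - 2645766\right) - 1407657 = \left(\left(-667 + 1329\right) - 2645766\right) - 1407657 = \left(662 - 2645766\right) - 1407657 = -2645104 - 1407657 = -4052761$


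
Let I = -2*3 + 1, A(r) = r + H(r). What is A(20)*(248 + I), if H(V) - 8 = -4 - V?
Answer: 972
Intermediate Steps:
H(V) = 4 - V (H(V) = 8 + (-4 - V) = 4 - V)
A(r) = 4 (A(r) = r + (4 - r) = 4)
I = -5 (I = -6 + 1 = -5)
A(20)*(248 + I) = 4*(248 - 5) = 4*243 = 972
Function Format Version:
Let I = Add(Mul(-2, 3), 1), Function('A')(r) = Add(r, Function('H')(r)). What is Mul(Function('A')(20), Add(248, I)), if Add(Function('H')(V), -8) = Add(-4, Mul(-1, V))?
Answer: 972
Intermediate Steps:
Function('H')(V) = Add(4, Mul(-1, V)) (Function('H')(V) = Add(8, Add(-4, Mul(-1, V))) = Add(4, Mul(-1, V)))
Function('A')(r) = 4 (Function('A')(r) = Add(r, Add(4, Mul(-1, r))) = 4)
I = -5 (I = Add(-6, 1) = -5)
Mul(Function('A')(20), Add(248, I)) = Mul(4, Add(248, -5)) = Mul(4, 243) = 972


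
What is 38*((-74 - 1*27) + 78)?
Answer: -874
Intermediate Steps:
38*((-74 - 1*27) + 78) = 38*((-74 - 27) + 78) = 38*(-101 + 78) = 38*(-23) = -874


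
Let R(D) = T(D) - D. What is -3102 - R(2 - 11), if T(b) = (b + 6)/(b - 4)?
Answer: -40446/13 ≈ -3111.2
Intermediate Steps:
T(b) = (6 + b)/(-4 + b)
R(D) = -D + (6 + D)/(-4 + D) (R(D) = (6 + D)/(-4 + D) - D = -D + (6 + D)/(-4 + D))
-3102 - R(2 - 11) = -3102 - (6 + (2 - 11) - (2 - 11)*(-4 + (2 - 11)))/(-4 + (2 - 11)) = -3102 - (6 - 9 - 1*(-9)*(-4 - 9))/(-4 - 9) = -3102 - (6 - 9 - 1*(-9)*(-13))/(-13) = -3102 - (-1)*(6 - 9 - 117)/13 = -3102 - (-1)*(-120)/13 = -3102 - 1*120/13 = -3102 - 120/13 = -40446/13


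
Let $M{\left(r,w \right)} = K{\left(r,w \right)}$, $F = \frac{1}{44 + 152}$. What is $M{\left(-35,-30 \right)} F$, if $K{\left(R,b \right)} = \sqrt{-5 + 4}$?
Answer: $\frac{i}{196} \approx 0.005102 i$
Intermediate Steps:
$K{\left(R,b \right)} = i$ ($K{\left(R,b \right)} = \sqrt{-1} = i$)
$F = \frac{1}{196} \approx 0.005102$
$M{\left(r,w \right)} = i$
$M{\left(-35,-30 \right)} F = i \frac{1}{196} = \frac{i}{196}$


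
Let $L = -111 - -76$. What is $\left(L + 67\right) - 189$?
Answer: $-157$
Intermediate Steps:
$L = -35$ ($L = -111 + 76 = -35$)
$\left(L + 67\right) - 189 = \left(-35 + 67\right) - 189 = 32 - 189 = -157$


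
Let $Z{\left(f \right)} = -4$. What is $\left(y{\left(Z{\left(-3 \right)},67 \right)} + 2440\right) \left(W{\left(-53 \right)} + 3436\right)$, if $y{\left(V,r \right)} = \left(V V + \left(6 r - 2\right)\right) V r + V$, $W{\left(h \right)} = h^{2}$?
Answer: $-681029740$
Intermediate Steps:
$y{\left(V,r \right)} = V + V r \left(-2 + V^{2} + 6 r\right)$ ($y{\left(V,r \right)} = \left(V^{2} + \left(-2 + 6 r\right)\right) V r + V = \left(-2 + V^{2} + 6 r\right) V r + V = V \left(-2 + V^{2} + 6 r\right) r + V = V r \left(-2 + V^{2} + 6 r\right) + V = V + V r \left(-2 + V^{2} + 6 r\right)$)
$\left(y{\left(Z{\left(-3 \right)},67 \right)} + 2440\right) \left(W{\left(-53 \right)} + 3436\right) = \left(- 4 \left(1 - 134 + 6 \cdot 67^{2} + 67 \left(-4\right)^{2}\right) + 2440\right) \left(\left(-53\right)^{2} + 3436\right) = \left(- 4 \left(1 - 134 + 6 \cdot 4489 + 67 \cdot 16\right) + 2440\right) \left(2809 + 3436\right) = \left(- 4 \left(1 - 134 + 26934 + 1072\right) + 2440\right) 6245 = \left(\left(-4\right) 27873 + 2440\right) 6245 = \left(-111492 + 2440\right) 6245 = \left(-109052\right) 6245 = -681029740$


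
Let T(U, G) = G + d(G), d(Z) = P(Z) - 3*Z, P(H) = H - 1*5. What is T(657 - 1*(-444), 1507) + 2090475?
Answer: 2088963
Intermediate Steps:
P(H) = -5 + H (P(H) = H - 5 = -5 + H)
d(Z) = -5 - 2*Z (d(Z) = (-5 + Z) - 3*Z = -5 - 2*Z)
T(U, G) = -5 - G (T(U, G) = G + (-5 - 2*G) = -5 - G)
T(657 - 1*(-444), 1507) + 2090475 = (-5 - 1*1507) + 2090475 = (-5 - 1507) + 2090475 = -1512 + 2090475 = 2088963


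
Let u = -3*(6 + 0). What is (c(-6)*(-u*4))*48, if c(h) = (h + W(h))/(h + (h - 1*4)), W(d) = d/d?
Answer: 1080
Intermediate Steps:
u = -18 (u = -3*6 = -18)
W(d) = 1
c(h) = (1 + h)/(-4 + 2*h) (c(h) = (h + 1)/(h + (h - 1*4)) = (1 + h)/(h + (h - 4)) = (1 + h)/(h + (-4 + h)) = (1 + h)/(-4 + 2*h))
(c(-6)*(-u*4))*48 = (((1 - 6)/(2*(-2 - 6)))*(-1*(-18)*4))*48 = (((1/2)*(-5)/(-8))*(18*4))*48 = (((1/2)*(-1/8)*(-5))*72)*48 = ((5/16)*72)*48 = (45/2)*48 = 1080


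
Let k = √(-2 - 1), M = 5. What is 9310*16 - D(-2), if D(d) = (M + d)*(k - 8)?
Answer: 148984 - 3*I*√3 ≈ 1.4898e+5 - 5.1962*I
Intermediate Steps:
k = I*√3 (k = √(-3) = I*√3 ≈ 1.732*I)
D(d) = (-8 + I*√3)*(5 + d) (D(d) = (5 + d)*(I*√3 - 8) = (5 + d)*(-8 + I*√3) = (-8 + I*√3)*(5 + d))
9310*16 - D(-2) = 9310*16 - (-40 - 8*(-2) + 5*I*√3 + I*(-2)*√3) = 148960 - (-40 + 16 + 5*I*√3 - 2*I*√3) = 148960 - (-24 + 3*I*√3) = 148960 + (24 - 3*I*√3) = 148984 - 3*I*√3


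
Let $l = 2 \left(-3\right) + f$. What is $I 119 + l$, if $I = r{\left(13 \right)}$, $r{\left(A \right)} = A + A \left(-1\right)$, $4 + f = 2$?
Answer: $-8$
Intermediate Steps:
$f = -2$ ($f = -4 + 2 = -2$)
$l = -8$ ($l = 2 \left(-3\right) - 2 = -6 - 2 = -8$)
$r{\left(A \right)} = 0$ ($r{\left(A \right)} = A - A = 0$)
$I = 0$
$I 119 + l = 0 \cdot 119 - 8 = 0 - 8 = -8$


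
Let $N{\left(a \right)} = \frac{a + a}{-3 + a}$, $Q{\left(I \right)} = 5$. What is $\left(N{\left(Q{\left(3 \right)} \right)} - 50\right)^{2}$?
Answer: $2025$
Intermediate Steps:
$N{\left(a \right)} = \frac{2 a}{-3 + a}$
$\left(N{\left(Q{\left(3 \right)} \right)} - 50\right)^{2} = \left(2 \cdot 5 \frac{1}{-3 + 5} - 50\right)^{2} = \left(2 \cdot 5 \cdot \frac{1}{2} - 50\right)^{2} = \left(5 - 50\right)^{2} = \left(-45\right)^{2} = 2025$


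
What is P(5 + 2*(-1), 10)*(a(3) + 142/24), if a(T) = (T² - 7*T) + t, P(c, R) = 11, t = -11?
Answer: -2255/12 ≈ -187.92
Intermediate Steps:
a(T) = -11 + T² - 7*T (a(T) = (T² - 7*T) - 11 = -11 + T² - 7*T)
P(5 + 2*(-1), 10)*(a(3) + 142/24) = 11*((-11 + 3² - 7*3) + 142/24) = 11*((-11 + 9 - 21) + 142*(1/24)) = 11*(-23 + 71/12) = 11*(-205/12) = -2255/12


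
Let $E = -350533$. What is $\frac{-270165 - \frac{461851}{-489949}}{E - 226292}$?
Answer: $\frac{132366609734}{282614831925} \approx 0.46836$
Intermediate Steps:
$\frac{-270165 - \frac{461851}{-489949}}{E - 226292} = \frac{-270165 - \frac{461851}{-489949}}{-350533 - 226292} = \frac{-270165 - - \frac{461851}{489949}}{-576825} = \left(-270165 + \frac{461851}{489949}\right) \left(- \frac{1}{576825}\right) = \left(- \frac{132366609734}{489949}\right) \left(- \frac{1}{576825}\right) = \frac{132366609734}{282614831925}$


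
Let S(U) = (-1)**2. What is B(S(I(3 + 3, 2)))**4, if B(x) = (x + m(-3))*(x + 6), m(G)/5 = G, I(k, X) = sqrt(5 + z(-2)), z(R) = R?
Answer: 92236816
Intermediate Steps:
I(k, X) = sqrt(3) (I(k, X) = sqrt(5 - 2) = sqrt(3))
m(G) = 5*G
S(U) = 1
B(x) = (-15 + x)*(6 + x) (B(x) = (x + 5*(-3))*(x + 6) = (x - 15)*(6 + x) = (-15 + x)*(6 + x))
B(S(I(3 + 3, 2)))**4 = (-90 + 1**2 - 9*1)**4 = (-90 + 1 - 9)**4 = (-98)**4 = 92236816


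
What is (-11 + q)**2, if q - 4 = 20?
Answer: 169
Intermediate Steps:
q = 24 (q = 4 + 20 = 24)
(-11 + q)**2 = (-11 + 24)**2 = 13**2 = 169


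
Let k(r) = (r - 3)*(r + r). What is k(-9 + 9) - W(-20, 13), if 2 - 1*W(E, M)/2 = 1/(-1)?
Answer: -6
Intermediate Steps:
k(r) = 2*r*(-3 + r) (k(r) = (-3 + r)*(2*r) = 2*r*(-3 + r))
W(E, M) = 6 (W(E, M) = 4 - 2/(-1) = 4 - 2*(-1) = 4 + 2 = 6)
k(-9 + 9) - W(-20, 13) = 2*(-9 + 9)*(-3 + (-9 + 9)) - 1*6 = 2*0*(-3 + 0) - 6 = 2*0*(-3) - 6 = 0 - 6 = -6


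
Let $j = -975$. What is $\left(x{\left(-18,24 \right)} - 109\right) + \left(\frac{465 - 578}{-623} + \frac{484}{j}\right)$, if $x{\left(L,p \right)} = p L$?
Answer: $- \frac{328808282}{607425} \approx -541.32$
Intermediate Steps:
$x{\left(L,p \right)} = L p$
$\left(x{\left(-18,24 \right)} - 109\right) + \left(\frac{465 - 578}{-623} + \frac{484}{j}\right) = \left(\left(-18\right) 24 - 109\right) + \left(\frac{465 - 578}{-623} + \frac{484}{-975}\right) = \left(-432 - 109\right) + \left(\left(465 - 578\right) \left(- \frac{1}{623}\right) + 484 \left(- \frac{1}{975}\right)\right) = -541 - \frac{191357}{607425} = - \frac{328808282}{607425}$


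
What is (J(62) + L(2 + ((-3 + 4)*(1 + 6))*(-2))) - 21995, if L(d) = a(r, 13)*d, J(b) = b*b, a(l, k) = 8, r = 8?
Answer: -18247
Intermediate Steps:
J(b) = b**2
L(d) = 8*d
(J(62) + L(2 + ((-3 + 4)*(1 + 6))*(-2))) - 21995 = (62**2 + 8*(2 + ((-3 + 4)*(1 + 6))*(-2))) - 21995 = (3844 + 8*(2 + (1*7)*(-2))) - 21995 = (3844 + 8*(2 + 7*(-2))) - 21995 = (3844 + 8*(2 - 14)) - 21995 = (3844 + 8*(-12)) - 21995 = (3844 - 96) - 21995 = 3748 - 21995 = -18247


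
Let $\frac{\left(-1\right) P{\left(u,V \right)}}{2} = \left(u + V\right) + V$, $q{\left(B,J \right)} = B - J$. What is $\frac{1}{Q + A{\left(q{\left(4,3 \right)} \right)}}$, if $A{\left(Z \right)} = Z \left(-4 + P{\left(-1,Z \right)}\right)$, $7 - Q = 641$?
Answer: $- \frac{1}{640} \approx -0.0015625$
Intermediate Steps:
$P{\left(u,V \right)} = - 4 V - 2 u$ ($P{\left(u,V \right)} = - 2 \left(\left(u + V\right) + V\right) = - 2 \left(\left(V + u\right) + V\right) = - 2 \left(u + 2 V\right) = - 4 V - 2 u$)
$Q = -634$ ($Q = 7 - 641 = -634$)
$A{\left(Z \right)} = Z \left(-2 - 4 Z\right)$ ($A{\left(Z \right)} = Z \left(-4 - \left(-2 + 4 Z\right)\right) = Z \left(-2 - 4 Z\right)$)
$\frac{1}{Q + A{\left(q{\left(4,3 \right)} \right)}} = \frac{1}{-634 - 2 \left(4 - 3\right) \left(1 + 2 \left(4 - 3\right)\right)} = \frac{1}{-634 - 2 \left(1 + 2 \cdot 1\right)} = \frac{1}{-634 - 2 \left(1 + 2\right)} = \frac{1}{-634 - 2 \cdot 3} = \frac{1}{-634 - 6} = \frac{1}{-640} = - \frac{1}{640}$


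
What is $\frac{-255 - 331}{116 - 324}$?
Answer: $\frac{293}{104} \approx 2.8173$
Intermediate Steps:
$\frac{-255 - 331}{116 - 324} = - \frac{586}{-208} = \left(-586\right) \left(- \frac{1}{208}\right) = \frac{293}{104}$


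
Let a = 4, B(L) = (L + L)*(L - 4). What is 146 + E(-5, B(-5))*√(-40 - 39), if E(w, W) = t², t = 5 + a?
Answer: 146 + 81*I*√79 ≈ 146.0 + 719.94*I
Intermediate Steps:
B(L) = 2*L*(-4 + L) (B(L) = (2*L)*(-4 + L) = 2*L*(-4 + L))
t = 9 (t = 5 + 4 = 9)
E(w, W) = 81 (E(w, W) = 9² = 81)
146 + E(-5, B(-5))*√(-40 - 39) = 146 + 81*√(-40 - 39) = 146 + 81*√(-79) = 146 + 81*(I*√79) = 146 + 81*I*√79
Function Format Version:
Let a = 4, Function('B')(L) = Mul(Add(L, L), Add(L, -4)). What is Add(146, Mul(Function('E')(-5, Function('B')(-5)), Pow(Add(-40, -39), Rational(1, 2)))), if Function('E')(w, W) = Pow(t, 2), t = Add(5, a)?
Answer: Add(146, Mul(81, I, Pow(79, Rational(1, 2)))) ≈ Add(146.00, Mul(719.94, I))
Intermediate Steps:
Function('B')(L) = Mul(2, L, Add(-4, L)) (Function('B')(L) = Mul(Mul(2, L), Add(-4, L)) = Mul(2, L, Add(-4, L)))
t = 9 (t = Add(5, 4) = 9)
Function('E')(w, W) = 81 (Function('E')(w, W) = Pow(9, 2) = 81)
Add(146, Mul(Function('E')(-5, Function('B')(-5)), Pow(Add(-40, -39), Rational(1, 2)))) = Add(146, Mul(81, Pow(Add(-40, -39), Rational(1, 2)))) = Add(146, Mul(81, Pow(-79, Rational(1, 2)))) = Add(146, Mul(81, Mul(I, Pow(79, Rational(1, 2))))) = Add(146, Mul(81, I, Pow(79, Rational(1, 2))))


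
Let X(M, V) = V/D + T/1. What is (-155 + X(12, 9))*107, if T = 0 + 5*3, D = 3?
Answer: -14659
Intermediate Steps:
T = 15 (T = 0 + 15 = 15)
X(M, V) = 15 + V/3 (X(M, V) = V/3 + 15/1 = V*(1/3) + 15*1 = V/3 + 15 = 15 + V/3)
(-155 + X(12, 9))*107 = (-155 + (15 + (1/3)*9))*107 = (-155 + (15 + 3))*107 = (-155 + 18)*107 = -137*107 = -14659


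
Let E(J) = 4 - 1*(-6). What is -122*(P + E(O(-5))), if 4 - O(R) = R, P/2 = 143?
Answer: -36112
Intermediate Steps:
P = 286 (P = 2*143 = 286)
O(R) = 4 - R
E(J) = 10 (E(J) = 4 + 6 = 10)
-122*(P + E(O(-5))) = -122*(286 + 10) = -122*296 = -36112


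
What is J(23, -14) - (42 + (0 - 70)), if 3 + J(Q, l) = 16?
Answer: 41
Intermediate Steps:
J(Q, l) = 13 (J(Q, l) = -3 + 16 = 13)
J(23, -14) - (42 + (0 - 70)) = 13 - (42 + (0 - 70)) = 13 - (42 - 70) = 13 - 1*(-28) = 13 + 28 = 41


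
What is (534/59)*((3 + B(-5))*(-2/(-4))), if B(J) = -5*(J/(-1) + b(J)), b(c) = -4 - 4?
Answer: 4806/59 ≈ 81.458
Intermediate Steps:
b(c) = -8
B(J) = 40 + 5*J (B(J) = -5*(J/(-1) - 8) = -5*(J*(-1) - 8) = -5*(-J - 8) = -5*(-8 - J) = 40 + 5*J)
(534/59)*((3 + B(-5))*(-2/(-4))) = (534/59)*((3 + (40 + 5*(-5)))*(-2/(-4))) = (534*(1/59))*((3 + (40 - 25))*(-2*(-¼))) = 534*((3 + 15)*(½))/59 = 534*(18*(½))/59 = (534/59)*9 = 4806/59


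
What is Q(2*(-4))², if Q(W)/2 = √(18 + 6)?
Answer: 96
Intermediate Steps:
Q(W) = 4*√6 (Q(W) = 2*√(18 + 6) = 2*√24 = 2*(2*√6) = 4*√6)
Q(2*(-4))² = (4*√6)² = 96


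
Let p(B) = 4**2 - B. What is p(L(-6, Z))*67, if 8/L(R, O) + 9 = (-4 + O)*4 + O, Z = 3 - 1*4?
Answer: 16348/15 ≈ 1089.9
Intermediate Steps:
Z = -1 (Z = 3 - 4 = -1)
L(R, O) = 8/(-25 + 5*O) (L(R, O) = 8/(-9 + ((-4 + O)*4 + O)) = 8/(-9 + ((-16 + 4*O) + O)) = 8/(-9 + (-16 + 5*O)) = 8/(-25 + 5*O))
p(B) = 16 - B
p(L(-6, Z))*67 = (16 - 8/(5*(-5 - 1)))*67 = (16 - 8/(5*(-6)))*67 = (16 - 8*(-1)/(5*6))*67 = (16 - 1*(-4/15))*67 = (16 + 4/15)*67 = (244/15)*67 = 16348/15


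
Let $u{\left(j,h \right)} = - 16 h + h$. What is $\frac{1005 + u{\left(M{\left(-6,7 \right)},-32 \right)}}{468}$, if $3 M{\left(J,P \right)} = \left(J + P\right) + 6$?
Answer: $\frac{165}{52} \approx 3.1731$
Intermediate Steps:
$M{\left(J,P \right)} = 2 + \frac{J}{3} + \frac{P}{3}$ ($M{\left(J,P \right)} = \frac{\left(J + P\right) + 6}{3} = \frac{6 + J + P}{3} = 2 + \frac{J}{3} + \frac{P}{3}$)
$u{\left(j,h \right)} = - 15 h$
$\frac{1005 + u{\left(M{\left(-6,7 \right)},-32 \right)}}{468} = \frac{1005 - -480}{468} = \frac{1005 + 480}{468} = \frac{1}{468} \cdot 1485 = \frac{165}{52}$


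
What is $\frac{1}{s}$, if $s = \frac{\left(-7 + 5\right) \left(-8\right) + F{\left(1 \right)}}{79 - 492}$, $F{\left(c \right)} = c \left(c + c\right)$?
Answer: $- \frac{413}{18} \approx -22.944$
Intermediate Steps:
$F{\left(c \right)} = 2 c^{2}$ ($F{\left(c \right)} = c 2 c = 2 c^{2}$)
$s = - \frac{18}{413}$ ($s = \frac{\left(-7 + 5\right) \left(-8\right) + 2 \cdot 1^{2}}{79 - 492} = \frac{\left(-2\right) \left(-8\right) + 2 \cdot 1}{-413} = \left(16 + 2\right) \left(- \frac{1}{413}\right) = 18 \left(- \frac{1}{413}\right) = - \frac{18}{413} \approx -0.043584$)
$\frac{1}{s} = \frac{1}{- \frac{18}{413}} = - \frac{413}{18}$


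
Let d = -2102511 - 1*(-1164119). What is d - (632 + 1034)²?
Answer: -3713948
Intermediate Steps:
d = -938392 (d = -2102511 + 1164119 = -938392)
d - (632 + 1034)² = -938392 - (632 + 1034)² = -938392 - 1*1666² = -938392 - 1*2775556 = -938392 - 2775556 = -3713948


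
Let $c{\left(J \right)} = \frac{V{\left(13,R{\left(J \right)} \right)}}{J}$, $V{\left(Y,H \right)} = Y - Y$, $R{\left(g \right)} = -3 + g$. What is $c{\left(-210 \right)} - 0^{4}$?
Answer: $0$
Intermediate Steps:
$V{\left(Y,H \right)} = 0$
$c{\left(J \right)} = 0$ ($c{\left(J \right)} = \frac{0}{J} = 0$)
$c{\left(-210 \right)} - 0^{4} = 0 - 0^{4} = 0 - 0 = 0 + 0 = 0$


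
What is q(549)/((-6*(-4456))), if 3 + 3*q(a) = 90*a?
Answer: 16469/26736 ≈ 0.61599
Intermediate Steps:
q(a) = -1 + 30*a (q(a) = -1 + (90*a)/3 = -1 + 30*a)
q(549)/((-6*(-4456))) = (-1 + 30*549)/((-6*(-4456))) = (-1 + 16470)/26736 = 16469*(1/26736) = 16469/26736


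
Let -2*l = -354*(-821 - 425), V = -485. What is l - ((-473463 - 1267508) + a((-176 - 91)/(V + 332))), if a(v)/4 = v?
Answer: 77541523/51 ≈ 1.5204e+6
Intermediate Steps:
a(v) = 4*v
l = -220542 (l = -(-177)*(-821 - 425) = -(-177)*(-1246) = -1/2*441084 = -220542)
l - ((-473463 - 1267508) + a((-176 - 91)/(V + 332))) = -220542 - ((-473463 - 1267508) + 4*((-176 - 91)/(-485 + 332))) = -220542 - (-1740971 + 4*(-267/(-153))) = -220542 - (-1740971 + 4*(-267*(-1/153))) = -220542 - (-1740971 + 4*(89/51)) = -220542 - (-1740971 + 356/51) = -220542 - 1*(-88789165/51) = -220542 + 88789165/51 = 77541523/51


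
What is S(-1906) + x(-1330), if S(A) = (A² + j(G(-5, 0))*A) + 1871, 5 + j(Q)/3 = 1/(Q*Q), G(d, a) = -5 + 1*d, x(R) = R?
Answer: 183095491/50 ≈ 3.6619e+6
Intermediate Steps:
G(d, a) = -5 + d
j(Q) = -15 + 3/Q² (j(Q) = -15 + 3/((Q*Q)) = -15 + 3/(Q²) = -15 + 3/Q²)
S(A) = 1871 + A² - 1497*A/100 (S(A) = (A² + (-15 + 3/(-5 - 5)²)*A) + 1871 = (A² + (-15 + 3/(-10)²)*A) + 1871 = (A² + (-15 + 3*(1/100))*A) + 1871 = (A² + (-15 + 3/100)*A) + 1871 = (A² - 1497*A/100) + 1871 = 1871 + A² - 1497*A/100)
S(-1906) + x(-1330) = (1871 + (-1906)² - 1497/100*(-1906)) - 1330 = (1871 + 3632836 + 1426641/50) - 1330 = 183161991/50 - 1330 = 183095491/50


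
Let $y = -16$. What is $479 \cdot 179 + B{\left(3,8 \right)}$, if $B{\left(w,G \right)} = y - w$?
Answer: $85722$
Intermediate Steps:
$B{\left(w,G \right)} = -16 - w$
$479 \cdot 179 + B{\left(3,8 \right)} = 479 \cdot 179 - 19 = 85741 - 19 = 85722$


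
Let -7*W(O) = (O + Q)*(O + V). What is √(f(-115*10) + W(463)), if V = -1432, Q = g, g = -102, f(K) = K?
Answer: √2392313/7 ≈ 220.96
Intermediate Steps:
Q = -102
W(O) = -(-1432 + O)*(-102 + O)/7 (W(O) = -(O - 102)*(O - 1432)/7 = -(-102 + O)*(-1432 + O)/7 = -(-1432 + O)*(-102 + O)/7)
√(f(-115*10) + W(463)) = √(-115*10 + (-146064/7 - ⅐*463² + (1534/7)*463)) = √(-1150 + (-146064/7 - ⅐*214369 + 710242/7)) = √(-1150 + (-146064/7 - 214369/7 + 710242/7)) = √(-1150 + 349809/7) = √(341759/7) = √2392313/7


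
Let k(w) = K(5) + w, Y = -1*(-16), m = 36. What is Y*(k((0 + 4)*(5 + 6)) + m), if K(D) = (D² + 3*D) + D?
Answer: 2000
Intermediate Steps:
K(D) = D² + 4*D
Y = 16
k(w) = 45 + w (k(w) = 5*(4 + 5) + w = 5*9 + w = 45 + w)
Y*(k((0 + 4)*(5 + 6)) + m) = 16*((45 + (0 + 4)*(5 + 6)) + 36) = 16*((45 + 4*11) + 36) = 16*((45 + 44) + 36) = 16*(89 + 36) = 16*125 = 2000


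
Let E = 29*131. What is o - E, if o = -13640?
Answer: -17439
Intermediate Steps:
E = 3799
o - E = -13640 - 1*3799 = -13640 - 3799 = -17439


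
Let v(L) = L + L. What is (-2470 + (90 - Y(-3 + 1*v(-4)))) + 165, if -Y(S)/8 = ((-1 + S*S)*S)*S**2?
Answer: -1279975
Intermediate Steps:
v(L) = 2*L
Y(S) = -8*S**3*(-1 + S**2) (Y(S) = -8*(-1 + S*S)*S*S**2 = -8*(-1 + S**2)*S*S**2 = -8*S*(-1 + S**2)*S**2 = -8*S**3*(-1 + S**2))
(-2470 + (90 - Y(-3 + 1*v(-4)))) + 165 = (-2470 + (90 - 8*(-3 + 1*(2*(-4)))**3*(1 - (-3 + 1*(2*(-4)))**2))) + 165 = (-2470 + (90 - 8*(-3 + 1*(-8))**3*(1 - (-3 + 1*(-8))**2))) + 165 = (-2470 + (90 - 8*(-3 - 8)**3*(1 - (-3 - 8)**2))) + 165 = (-2470 + (90 - 8*(-11)**3*(1 - 1*(-11)**2))) + 165 = (-2470 + (90 - 8*(-1331)*(1 - 1*121))) + 165 = (-2470 + (90 - 8*(-1331)*(1 - 121))) + 165 = (-2470 + (90 - 8*(-1331)*(-120))) + 165 = (-2470 + (90 - 1*1277760)) + 165 = (-2470 + (90 - 1277760)) + 165 = (-2470 - 1277670) + 165 = -1280140 + 165 = -1279975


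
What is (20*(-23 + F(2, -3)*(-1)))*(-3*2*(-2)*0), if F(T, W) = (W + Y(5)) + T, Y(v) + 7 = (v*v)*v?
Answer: 0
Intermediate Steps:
Y(v) = -7 + v**3 (Y(v) = -7 + (v*v)*v = -7 + v**2*v = -7 + v**3)
F(T, W) = 118 + T + W (F(T, W) = (W + (-7 + 5**3)) + T = (W + (-7 + 125)) + T = (W + 118) + T = (118 + W) + T = 118 + T + W)
(20*(-23 + F(2, -3)*(-1)))*(-3*2*(-2)*0) = (20*(-23 + (118 + 2 - 3)*(-1)))*(-3*2*(-2)*0) = (20*(-23 + 117*(-1)))*(-(-12)*0) = (20*(-23 - 117))*(-3*0) = (20*(-140))*0 = -2800*0 = 0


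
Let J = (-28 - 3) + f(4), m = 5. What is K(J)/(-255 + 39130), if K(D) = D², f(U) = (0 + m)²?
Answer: 36/38875 ≈ 0.00092604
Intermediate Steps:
f(U) = 25 (f(U) = (0 + 5)² = 5² = 25)
J = -6 (J = (-28 - 3) + 25 = -31 + 25 = -6)
K(J)/(-255 + 39130) = (-6)²/(-255 + 39130) = 36/38875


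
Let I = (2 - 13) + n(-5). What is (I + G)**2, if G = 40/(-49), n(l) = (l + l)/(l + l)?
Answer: 280900/2401 ≈ 116.99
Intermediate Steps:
n(l) = 1 (n(l) = (2*l)/((2*l)) = (2*l)*(1/(2*l)) = 1)
I = -10 (I = (2 - 13) + 1 = -11 + 1 = -10)
G = -40/49 (G = 40*(-1/49) = -40/49 ≈ -0.81633)
(I + G)**2 = (-10 - 40/49)**2 = (-530/49)**2 = 280900/2401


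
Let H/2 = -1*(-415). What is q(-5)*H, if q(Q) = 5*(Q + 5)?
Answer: 0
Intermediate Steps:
H = 830 (H = 2*(-1*(-415)) = 2*415 = 830)
q(Q) = 25 + 5*Q (q(Q) = 5*(5 + Q) = 25 + 5*Q)
q(-5)*H = (25 + 5*(-5))*830 = (25 - 25)*830 = 0*830 = 0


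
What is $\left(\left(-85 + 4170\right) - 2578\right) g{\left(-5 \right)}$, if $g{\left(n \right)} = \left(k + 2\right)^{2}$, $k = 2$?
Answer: $24112$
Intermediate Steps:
$g{\left(n \right)} = 16$ ($g{\left(n \right)} = \left(2 + 2\right)^{2} = 4^{2} = 16$)
$\left(\left(-85 + 4170\right) - 2578\right) g{\left(-5 \right)} = \left(\left(-85 + 4170\right) - 2578\right) 16 = \left(4085 - 2578\right) 16 = 1507 \cdot 16 = 24112$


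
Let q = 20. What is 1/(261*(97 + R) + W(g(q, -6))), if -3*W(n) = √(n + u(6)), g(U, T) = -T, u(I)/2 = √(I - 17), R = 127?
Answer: 3/(175392 - √2*√(3 + I*√11)) ≈ 1.7105e-5 + 1.1833e-10*I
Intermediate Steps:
u(I) = 2*√(-17 + I) (u(I) = 2*√(I - 17) = 2*√(-17 + I))
W(n) = -√(n + 2*I*√11)/3 (W(n) = -√(n + 2*√(-17 + 6))/3 = -√(n + 2*√(-11))/3 = -√(n + 2*(I*√11))/3 = -√(n + 2*I*√11)/3)
1/(261*(97 + R) + W(g(q, -6))) = 1/(261*(97 + 127) - √(-1*(-6) + 2*I*√11)/3) = 1/(261*224 - √(6 + 2*I*√11)/3) = 1/(58464 - √(6 + 2*I*√11)/3)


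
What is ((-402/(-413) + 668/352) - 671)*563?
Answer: -13671034551/36344 ≈ -3.7616e+5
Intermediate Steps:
((-402/(-413) + 668/352) - 671)*563 = ((-402*(-1/413) + 668*(1/352)) - 671)*563 = ((402/413 + 167/88) - 671)*563 = (104347/36344 - 671)*563 = -24282477/36344*563 = -13671034551/36344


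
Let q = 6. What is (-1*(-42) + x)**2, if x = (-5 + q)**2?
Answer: 1849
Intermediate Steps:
x = 1 (x = (-5 + 6)**2 = 1**2 = 1)
(-1*(-42) + x)**2 = (-1*(-42) + 1)**2 = (42 + 1)**2 = 43**2 = 1849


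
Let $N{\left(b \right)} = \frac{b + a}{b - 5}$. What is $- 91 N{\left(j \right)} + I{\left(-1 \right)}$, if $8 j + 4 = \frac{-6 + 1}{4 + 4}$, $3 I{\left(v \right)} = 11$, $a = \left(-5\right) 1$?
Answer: $- \frac{262}{3} \approx -87.333$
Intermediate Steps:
$a = -5$
$I{\left(v \right)} = \frac{11}{3}$ ($I{\left(v \right)} = \frac{1}{3} \cdot 11 = \frac{11}{3}$)
$j = - \frac{37}{64}$ ($j = - \frac{1}{2} + \frac{\left(-6 + 1\right) \frac{1}{4 + 4}}{8} = - \frac{1}{2} + \frac{\left(-5\right) \frac{1}{8}}{8} = - \frac{1}{2} + \frac{1}{8} \left(- \frac{5}{8}\right) = - \frac{1}{2} - \frac{5}{64} = - \frac{37}{64} \approx -0.57813$)
$N{\left(b \right)} = 1$ ($N{\left(b \right)} = \frac{b - 5}{b - 5} = \frac{-5 + b}{-5 + b} = 1$)
$- 91 N{\left(j \right)} + I{\left(-1 \right)} = \left(-91\right) 1 + \frac{11}{3} = -91 + \frac{11}{3} = - \frac{262}{3}$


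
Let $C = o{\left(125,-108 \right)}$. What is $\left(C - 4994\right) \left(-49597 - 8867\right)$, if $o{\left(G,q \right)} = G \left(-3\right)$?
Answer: $313893216$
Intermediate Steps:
$o{\left(G,q \right)} = - 3 G$
$C = -375$ ($C = \left(-3\right) 125 = -375$)
$\left(C - 4994\right) \left(-49597 - 8867\right) = \left(-375 - 4994\right) \left(-49597 - 8867\right) = \left(-5369\right) \left(-58464\right) = 313893216$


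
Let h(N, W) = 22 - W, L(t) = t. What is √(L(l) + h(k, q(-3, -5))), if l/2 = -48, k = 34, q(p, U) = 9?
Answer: I*√83 ≈ 9.1104*I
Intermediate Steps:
l = -96 (l = 2*(-48) = -96)
√(L(l) + h(k, q(-3, -5))) = √(-96 + (22 - 1*9)) = √(-96 + (22 - 9)) = √(-96 + 13) = √(-83) = I*√83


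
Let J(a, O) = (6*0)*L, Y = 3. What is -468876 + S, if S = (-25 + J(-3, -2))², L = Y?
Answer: -468251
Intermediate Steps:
L = 3
J(a, O) = 0 (J(a, O) = (6*0)*3 = 0*3 = 0)
S = 625 (S = (-25 + 0)² = (-25)² = 625)
-468876 + S = -468876 + 625 = -468251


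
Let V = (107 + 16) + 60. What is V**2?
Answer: 33489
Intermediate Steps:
V = 183 (V = 123 + 60 = 183)
V**2 = 183**2 = 33489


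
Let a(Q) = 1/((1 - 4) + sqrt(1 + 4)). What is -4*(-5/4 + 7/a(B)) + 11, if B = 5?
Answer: 100 - 28*sqrt(5) ≈ 37.390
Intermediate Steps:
a(Q) = 1/(-3 + sqrt(5))
-4*(-5/4 + 7/a(B)) + 11 = -4*(-5/4 + 7/(-3/4 - sqrt(5)/4)) + 11 = (5 - 28/(-3/4 - sqrt(5)/4)) + 11 = 16 - 28/(-3/4 - sqrt(5)/4)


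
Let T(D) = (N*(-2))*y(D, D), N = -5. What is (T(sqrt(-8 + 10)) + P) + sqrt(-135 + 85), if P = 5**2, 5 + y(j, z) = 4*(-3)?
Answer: -145 + 5*I*sqrt(2) ≈ -145.0 + 7.0711*I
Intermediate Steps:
y(j, z) = -17 (y(j, z) = -5 + 4*(-3) = -5 - 12 = -17)
T(D) = -170 (T(D) = -5*(-2)*(-17) = 10*(-17) = -170)
P = 25
(T(sqrt(-8 + 10)) + P) + sqrt(-135 + 85) = (-170 + 25) + sqrt(-135 + 85) = -145 + sqrt(-50) = -145 + 5*I*sqrt(2)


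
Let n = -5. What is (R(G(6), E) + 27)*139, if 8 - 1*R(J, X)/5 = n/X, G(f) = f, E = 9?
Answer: 87292/9 ≈ 9699.1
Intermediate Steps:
R(J, X) = 40 + 25/X (R(J, X) = 40 - (-25)/X = 40 + 25/X)
(R(G(6), E) + 27)*139 = ((40 + 25/9) + 27)*139 = (385/9 + 27)*139 = (628/9)*139 = 87292/9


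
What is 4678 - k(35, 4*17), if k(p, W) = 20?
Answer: 4658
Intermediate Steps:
4678 - k(35, 4*17) = 4678 - 1*20 = 4678 - 20 = 4658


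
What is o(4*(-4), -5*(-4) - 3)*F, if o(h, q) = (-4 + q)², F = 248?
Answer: 41912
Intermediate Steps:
o(4*(-4), -5*(-4) - 3)*F = (-4 + (-5*(-4) - 3))²*248 = (-4 + (20 - 3))²*248 = (-4 + 17)²*248 = 13²*248 = 169*248 = 41912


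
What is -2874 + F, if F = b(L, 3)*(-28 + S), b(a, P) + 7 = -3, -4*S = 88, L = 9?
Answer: -2374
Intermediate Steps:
S = -22 (S = -1/4*88 = -22)
b(a, P) = -10 (b(a, P) = -7 - 3 = -10)
F = 500 (F = -10*(-28 - 22) = -10*(-50) = 500)
-2874 + F = -2874 + 500 = -2374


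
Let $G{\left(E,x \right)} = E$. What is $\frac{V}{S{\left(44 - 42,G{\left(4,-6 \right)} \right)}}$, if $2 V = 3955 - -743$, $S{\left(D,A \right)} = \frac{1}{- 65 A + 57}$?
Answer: $-476847$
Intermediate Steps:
$S{\left(D,A \right)} = \frac{1}{57 - 65 A}$
$V = 2349$ ($V = \frac{3955 - -743}{2} = \frac{3955 + 743}{2} = \frac{1}{2} \cdot 4698 = 2349$)
$\frac{V}{S{\left(44 - 42,G{\left(4,-6 \right)} \right)}} = \frac{2349}{\left(-1\right) \frac{1}{-57 + 65 \cdot 4}} = \frac{2349}{\left(-1\right) \frac{1}{-57 + 260}} = \frac{2349}{\left(-1\right) \frac{1}{203}} = \frac{2349}{- \frac{1}{203}} = 2349 \left(-203\right) = -476847$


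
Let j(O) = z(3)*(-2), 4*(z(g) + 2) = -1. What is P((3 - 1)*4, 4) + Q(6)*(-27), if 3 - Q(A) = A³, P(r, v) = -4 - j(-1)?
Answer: 11485/2 ≈ 5742.5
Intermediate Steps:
z(g) = -9/4 (z(g) = -2 + (¼)*(-1) = -2 - ¼ = -9/4)
j(O) = 9/2 (j(O) = -9/4*(-2) = 9/2)
P(r, v) = -17/2 (P(r, v) = -4 - 1*9/2 = -4 - 9/2 = -17/2)
Q(A) = 3 - A³
P((3 - 1)*4, 4) + Q(6)*(-27) = -17/2 + (3 - 1*6³)*(-27) = -17/2 + (3 - 1*216)*(-27) = -17/2 + (3 - 216)*(-27) = -17/2 - 213*(-27) = -17/2 + 5751 = 11485/2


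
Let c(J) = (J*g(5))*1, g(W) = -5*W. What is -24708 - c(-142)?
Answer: -28258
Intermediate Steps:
c(J) = -25*J (c(J) = (J*(-5*5))*1 = (J*(-25))*1 = -25*J*1 = -25*J)
-24708 - c(-142) = -24708 - (-25)*(-142) = -24708 - 1*3550 = -24708 - 3550 = -28258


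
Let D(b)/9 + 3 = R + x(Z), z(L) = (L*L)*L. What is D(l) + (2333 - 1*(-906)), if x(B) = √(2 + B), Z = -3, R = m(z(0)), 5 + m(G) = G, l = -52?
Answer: 3167 + 9*I ≈ 3167.0 + 9.0*I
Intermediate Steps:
z(L) = L³ (z(L) = L²*L = L³)
m(G) = -5 + G
R = -5 (R = -5 + 0³ = -5 + 0 = -5)
D(b) = -72 + 9*I (D(b) = -27 + 9*(-5 + √(2 - 3)) = -27 + 9*(-5 + √(-1)) = -27 + 9*(-5 + I) = -27 + (-45 + 9*I) = -72 + 9*I)
D(l) + (2333 - 1*(-906)) = (-72 + 9*I) + (2333 - 1*(-906)) = (-72 + 9*I) + (2333 + 906) = (-72 + 9*I) + 3239 = 3167 + 9*I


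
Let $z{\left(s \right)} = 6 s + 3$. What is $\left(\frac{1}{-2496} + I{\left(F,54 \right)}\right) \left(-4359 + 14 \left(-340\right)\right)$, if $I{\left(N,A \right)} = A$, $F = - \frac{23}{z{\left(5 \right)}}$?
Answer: $- \frac{1229086177}{2496} \approx -4.9242 \cdot 10^{5}$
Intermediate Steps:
$z{\left(s \right)} = 3 + 6 s$
$F = - \frac{23}{33}$ ($F = - \frac{23}{3 + 6 \cdot 5} = - \frac{23}{3 + 30} = - \frac{23}{33} \approx -0.69697$)
$\left(\frac{1}{-2496} + I{\left(F,54 \right)}\right) \left(-4359 + 14 \left(-340\right)\right) = \left(\frac{1}{-2496} + 54\right) \left(-4359 + 14 \left(-340\right)\right) = \left(- \frac{1}{2496} + 54\right) \left(-4359 - 4760\right) = \frac{134783}{2496} \left(-9119\right) = - \frac{1229086177}{2496}$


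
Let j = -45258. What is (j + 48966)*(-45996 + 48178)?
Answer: 8090856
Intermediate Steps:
(j + 48966)*(-45996 + 48178) = (-45258 + 48966)*(-45996 + 48178) = 3708*2182 = 8090856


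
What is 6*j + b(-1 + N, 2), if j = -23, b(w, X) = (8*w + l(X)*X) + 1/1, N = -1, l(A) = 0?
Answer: -153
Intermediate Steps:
b(w, X) = 1 + 8*w (b(w, X) = (8*w + 0*X) + 1/1 = (8*w + 0) + 1 = 8*w + 1 = 1 + 8*w)
6*j + b(-1 + N, 2) = 6*(-23) + (1 + 8*(-1 - 1)) = -138 + (1 + 8*(-2)) = -138 + (1 - 16) = -138 - 15 = -153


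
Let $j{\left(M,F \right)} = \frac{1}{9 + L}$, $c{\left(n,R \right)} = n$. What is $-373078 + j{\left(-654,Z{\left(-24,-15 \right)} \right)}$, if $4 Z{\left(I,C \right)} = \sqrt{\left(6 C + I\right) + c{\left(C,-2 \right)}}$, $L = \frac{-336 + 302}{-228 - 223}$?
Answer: $- \frac{1527007803}{4093} \approx -3.7308 \cdot 10^{5}$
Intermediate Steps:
$L = \frac{34}{451}$ ($L = - \frac{34}{-451} = \left(-34\right) \left(- \frac{1}{451}\right) = \frac{34}{451} \approx 0.075388$)
$Z{\left(I,C \right)} = \frac{\sqrt{I + 7 C}}{4}$ ($Z{\left(I,C \right)} = \frac{\sqrt{\left(6 C + I\right) + C}}{4} = \frac{\sqrt{\left(I + 6 C\right) + C}}{4} = \frac{\sqrt{I + 7 C}}{4}$)
$j{\left(M,F \right)} = \frac{451}{4093}$ ($j{\left(M,F \right)} = \frac{1}{9 + \frac{34}{451}} = \frac{1}{\frac{4093}{451}} = \frac{451}{4093}$)
$-373078 + j{\left(-654,Z{\left(-24,-15 \right)} \right)} = -373078 + \frac{451}{4093} = - \frac{1527007803}{4093}$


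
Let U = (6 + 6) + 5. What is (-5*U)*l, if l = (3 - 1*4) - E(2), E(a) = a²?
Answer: 425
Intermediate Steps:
U = 17 (U = 12 + 5 = 17)
l = -5 (l = (3 - 1*4) - 1*2² = (3 - 4) - 1*4 = -1 - 4 = -5)
(-5*U)*l = -5*17*(-5) = -85*(-5) = 425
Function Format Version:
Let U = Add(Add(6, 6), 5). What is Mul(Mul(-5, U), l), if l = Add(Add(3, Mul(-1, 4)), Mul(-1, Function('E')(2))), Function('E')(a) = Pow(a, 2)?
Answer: 425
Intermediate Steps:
U = 17 (U = Add(12, 5) = 17)
l = -5 (l = Add(Add(3, Mul(-1, 4)), Mul(-1, Pow(2, 2))) = Add(Add(3, -4), Mul(-1, 4)) = Add(-1, -4) = -5)
Mul(Mul(-5, U), l) = Mul(Mul(-5, 17), -5) = Mul(-85, -5) = 425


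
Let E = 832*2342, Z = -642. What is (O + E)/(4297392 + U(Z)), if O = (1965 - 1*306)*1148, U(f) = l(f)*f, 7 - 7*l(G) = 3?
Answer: 6742883/7519794 ≈ 0.89668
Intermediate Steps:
l(G) = 4/7 (l(G) = 1 - ⅐*3 = 1 - 3/7 = 4/7)
U(f) = 4*f/7
O = 1904532 (O = (1965 - 306)*1148 = 1659*1148 = 1904532)
E = 1948544
(O + E)/(4297392 + U(Z)) = (1904532 + 1948544)/(4297392 + (4/7)*(-642)) = 3853076/(4297392 - 2568/7) = 3853076/(30079176/7) = 3853076*(7/30079176) = 6742883/7519794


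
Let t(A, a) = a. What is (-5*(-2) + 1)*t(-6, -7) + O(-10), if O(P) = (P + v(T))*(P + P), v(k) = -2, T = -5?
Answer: 163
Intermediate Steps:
O(P) = 2*P*(-2 + P) (O(P) = (P - 2)*(P + P) = (-2 + P)*(2*P) = 2*P*(-2 + P))
(-5*(-2) + 1)*t(-6, -7) + O(-10) = (-5*(-2) + 1)*(-7) + 2*(-10)*(-2 - 10) = (10 + 1)*(-7) + 2*(-10)*(-12) = 11*(-7) + 240 = -77 + 240 = 163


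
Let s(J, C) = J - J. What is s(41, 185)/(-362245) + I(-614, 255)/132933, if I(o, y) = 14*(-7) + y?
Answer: 157/132933 ≈ 0.0011810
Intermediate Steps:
I(o, y) = -98 + y
s(J, C) = 0
s(41, 185)/(-362245) + I(-614, 255)/132933 = 0/(-362245) + (-98 + 255)/132933 = 0*(-1/362245) + 157*(1/132933) = 0 + 157/132933 = 157/132933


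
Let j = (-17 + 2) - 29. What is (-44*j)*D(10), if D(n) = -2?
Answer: -3872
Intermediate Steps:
j = -44 (j = -15 - 29 = -44)
(-44*j)*D(10) = -44*(-44)*(-2) = 1936*(-2) = -3872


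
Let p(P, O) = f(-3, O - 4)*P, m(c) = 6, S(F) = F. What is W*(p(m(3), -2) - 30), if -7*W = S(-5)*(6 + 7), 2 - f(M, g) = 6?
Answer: -3510/7 ≈ -501.43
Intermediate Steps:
f(M, g) = -4 (f(M, g) = 2 - 1*6 = 2 - 6 = -4)
W = 65/7 (W = -(-5)*(6 + 7)/7 = -(-5)*13/7 = -⅐*(-65) = 65/7 ≈ 9.2857)
p(P, O) = -4*P
W*(p(m(3), -2) - 30) = 65*(-4*6 - 30)/7 = 65*(-24 - 30)/7 = (65/7)*(-54) = -3510/7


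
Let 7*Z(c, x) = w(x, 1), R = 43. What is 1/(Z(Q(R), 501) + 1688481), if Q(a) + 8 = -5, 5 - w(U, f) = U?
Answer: 7/11818871 ≈ 5.9227e-7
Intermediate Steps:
w(U, f) = 5 - U
Q(a) = -13 (Q(a) = -8 - 5 = -13)
Z(c, x) = 5/7 - x/7 (Z(c, x) = (5 - x)/7 = 5/7 - x/7)
1/(Z(Q(R), 501) + 1688481) = 1/((5/7 - ⅐*501) + 1688481) = 1/((5/7 - 501/7) + 1688481) = 1/(-496/7 + 1688481) = 1/(11818871/7) = 7/11818871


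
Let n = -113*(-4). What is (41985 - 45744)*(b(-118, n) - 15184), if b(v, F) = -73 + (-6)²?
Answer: 57215739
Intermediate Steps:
n = 452
b(v, F) = -37 (b(v, F) = -73 + 36 = -37)
(41985 - 45744)*(b(-118, n) - 15184) = (41985 - 45744)*(-37 - 15184) = -3759*(-15221) = 57215739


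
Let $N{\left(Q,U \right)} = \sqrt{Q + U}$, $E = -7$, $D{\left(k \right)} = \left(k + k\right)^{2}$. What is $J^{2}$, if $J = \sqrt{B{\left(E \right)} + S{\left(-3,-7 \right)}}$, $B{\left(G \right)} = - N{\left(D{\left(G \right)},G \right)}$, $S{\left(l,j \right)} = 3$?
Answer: $3 - 3 \sqrt{21} \approx -10.748$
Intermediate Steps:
$D{\left(k \right)} = 4 k^{2}$ ($D{\left(k \right)} = \left(2 k\right)^{2} = 4 k^{2}$)
$B{\left(G \right)} = - \sqrt{G + 4 G^{2}}$ ($B{\left(G \right)} = - \sqrt{4 G^{2} + G} = - \sqrt{G + 4 G^{2}}$)
$J = \sqrt{3 - 3 \sqrt{21}}$ ($J = \sqrt{- \sqrt{- 7 \left(1 + 4 \left(-7\right)\right)} + 3} = \sqrt{- \sqrt{- 7 \left(1 - 28\right)} + 3} = \sqrt{- \sqrt{\left(-7\right) \left(-27\right)} + 3} = \sqrt{- \sqrt{189} + 3} = \sqrt{- 3 \sqrt{21} + 3} = \sqrt{3 - 3 \sqrt{21}} \approx 3.2784 i$)
$J^{2} = \left(\sqrt{3 - 3 \sqrt{21}}\right)^{2} = 3 - 3 \sqrt{21}$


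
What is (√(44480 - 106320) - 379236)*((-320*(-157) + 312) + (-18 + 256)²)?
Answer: -40652582256 + 428784*I*√3865 ≈ -4.0653e+10 + 2.6657e+7*I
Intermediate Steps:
(√(44480 - 106320) - 379236)*((-320*(-157) + 312) + (-18 + 256)²) = (√(-61840) - 379236)*((50240 + 312) + 238²) = (4*I*√3865 - 379236)*(50552 + 56644) = (-379236 + 4*I*√3865)*107196 = -40652582256 + 428784*I*√3865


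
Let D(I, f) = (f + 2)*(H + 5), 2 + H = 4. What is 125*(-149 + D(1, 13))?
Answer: -5500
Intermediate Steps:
H = 2 (H = -2 + 4 = 2)
D(I, f) = 14 + 7*f (D(I, f) = (f + 2)*(2 + 5) = (2 + f)*7 = 14 + 7*f)
125*(-149 + D(1, 13)) = 125*(-149 + (14 + 7*13)) = 125*(-149 + (14 + 91)) = 125*(-149 + 105) = 125*(-44) = -5500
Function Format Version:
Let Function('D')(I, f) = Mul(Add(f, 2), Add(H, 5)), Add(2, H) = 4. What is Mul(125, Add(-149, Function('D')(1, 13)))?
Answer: -5500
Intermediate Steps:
H = 2 (H = Add(-2, 4) = 2)
Function('D')(I, f) = Add(14, Mul(7, f)) (Function('D')(I, f) = Mul(Add(f, 2), Add(2, 5)) = Mul(Add(2, f), 7) = Add(14, Mul(7, f)))
Mul(125, Add(-149, Function('D')(1, 13))) = Mul(125, Add(-149, Add(14, Mul(7, 13)))) = Mul(125, Add(-149, Add(14, 91))) = Mul(125, Add(-149, 105)) = Mul(125, -44) = -5500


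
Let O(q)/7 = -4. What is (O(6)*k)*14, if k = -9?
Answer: 3528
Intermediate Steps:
O(q) = -28 (O(q) = 7*(-4) = -28)
(O(6)*k)*14 = -28*(-9)*14 = 252*14 = 3528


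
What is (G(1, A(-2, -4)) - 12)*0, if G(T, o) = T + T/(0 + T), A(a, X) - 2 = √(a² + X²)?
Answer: 0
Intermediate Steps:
A(a, X) = 2 + √(X² + a²) (A(a, X) = 2 + √(a² + X²) = 2 + √(X² + a²))
G(T, o) = 1 + T (G(T, o) = T + T/T = T + 1 = 1 + T)
(G(1, A(-2, -4)) - 12)*0 = ((1 + 1) - 12)*0 = (2 - 12)*0 = -10*0 = 0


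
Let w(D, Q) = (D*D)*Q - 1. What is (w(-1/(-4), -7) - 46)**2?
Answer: 576081/256 ≈ 2250.3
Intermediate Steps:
w(D, Q) = -1 + Q*D**2 (w(D, Q) = D**2*Q - 1 = Q*D**2 - 1 = -1 + Q*D**2)
(w(-1/(-4), -7) - 46)**2 = ((-1 - 7*(-1/(-4))**2) - 46)**2 = ((-1 - 7*(-1*(-1/4))**2) - 46)**2 = ((-1 - 7*(1/4)**2) - 46)**2 = ((-1 - 7*1/16) - 46)**2 = ((-1 - 7/16) - 46)**2 = (-23/16 - 46)**2 = (-759/16)**2 = 576081/256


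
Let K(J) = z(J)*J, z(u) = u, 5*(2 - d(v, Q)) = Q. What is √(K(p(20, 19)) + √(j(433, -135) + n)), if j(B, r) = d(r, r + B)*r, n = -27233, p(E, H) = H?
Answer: √(361 + I*√19457) ≈ 19.339 + 3.6064*I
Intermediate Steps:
d(v, Q) = 2 - Q/5
j(B, r) = r*(2 - B/5 - r/5) (j(B, r) = (2 - (r + B)/5)*r = (2 - (B + r)/5)*r = (2 + (-B/5 - r/5))*r = (2 - B/5 - r/5)*r = r*(2 - B/5 - r/5))
K(J) = J² (K(J) = J*J = J²)
√(K(p(20, 19)) + √(j(433, -135) + n)) = √(19² + √((⅕)*(-135)*(10 - 1*433 - 1*(-135)) - 27233)) = √(361 + √((⅕)*(-135)*(10 - 433 + 135) - 27233)) = √(361 + √((⅕)*(-135)*(-288) - 27233)) = √(361 + √(7776 - 27233)) = √(361 + √(-19457)) = √(361 + I*√19457)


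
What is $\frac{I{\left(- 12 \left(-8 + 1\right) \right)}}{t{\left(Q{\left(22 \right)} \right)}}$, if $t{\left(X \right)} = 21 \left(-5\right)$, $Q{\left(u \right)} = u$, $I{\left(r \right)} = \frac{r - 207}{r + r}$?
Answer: $\frac{41}{5880} \approx 0.0069728$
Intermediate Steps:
$I{\left(r \right)} = \frac{-207 + r}{2 r}$
$t{\left(X \right)} = -105$
$\frac{I{\left(- 12 \left(-8 + 1\right) \right)}}{t{\left(Q{\left(22 \right)} \right)}} = \frac{\frac{1}{2} \frac{1}{\left(-12\right) \left(-8 + 1\right)} \left(-207 - 12 \left(-8 + 1\right)\right)}{-105} = \frac{-207 - -84}{2 \left(\left(-12\right) \left(-7\right)\right)} \left(- \frac{1}{105}\right) = \frac{-207 + 84}{2 \cdot 84} \left(- \frac{1}{105}\right) = \frac{1}{2} \cdot \frac{1}{84} \left(-123\right) \left(- \frac{1}{105}\right) = \left(- \frac{41}{56}\right) \left(- \frac{1}{105}\right) = \frac{41}{5880}$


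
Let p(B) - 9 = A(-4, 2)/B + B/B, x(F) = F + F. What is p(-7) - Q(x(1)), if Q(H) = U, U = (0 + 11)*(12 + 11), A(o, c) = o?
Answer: -1697/7 ≈ -242.43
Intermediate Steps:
x(F) = 2*F
U = 253 (U = 11*23 = 253)
Q(H) = 253
p(B) = 10 - 4/B (p(B) = 9 + (-4/B + B/B) = 9 + (-4/B + 1) = 9 + (1 - 4/B) = 10 - 4/B)
p(-7) - Q(x(1)) = (10 - 4/(-7)) - 1*253 = (10 - 4*(-⅐)) - 253 = (10 + 4/7) - 253 = 74/7 - 253 = -1697/7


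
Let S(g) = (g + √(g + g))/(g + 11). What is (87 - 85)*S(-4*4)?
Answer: 32/5 - 8*I*√2/5 ≈ 6.4 - 2.2627*I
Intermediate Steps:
S(g) = (g + √2*√g)/(11 + g) (S(g) = (g + √(2*g))/(11 + g) = (g + √2*√g)/(11 + g))
(87 - 85)*S(-4*4) = (87 - 85)*((-4*4 + √2*√(-4*4))/(11 - 4*4)) = 2*((-16 + √2*√(-16))/(11 - 16)) = 2*((-16 + √2*(4*I))/(-5)) = 2*(-(-16 + 4*I*√2)/5) = 2*(16/5 - 4*I*√2/5) = 32/5 - 8*I*√2/5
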